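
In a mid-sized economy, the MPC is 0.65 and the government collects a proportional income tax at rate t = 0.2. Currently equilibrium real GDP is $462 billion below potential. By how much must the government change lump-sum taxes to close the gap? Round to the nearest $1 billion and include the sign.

Spending multiplier = 1/(1 − c(1−t)) = 1/(1 − 0.65×0.8) = 1/0.48 ≈ 2.083.
Tax multiplier = −c·k = −0.65/0.48 ≈ −1.354. Need ΔY = +$462 billion, so ΔT = ΔY/(−c·k) = −(+$462 billion) × 0.48 / 0.65 ≈ −$341 billion.
The government should cut lump-sum taxes by $341 billion.

−$341 billion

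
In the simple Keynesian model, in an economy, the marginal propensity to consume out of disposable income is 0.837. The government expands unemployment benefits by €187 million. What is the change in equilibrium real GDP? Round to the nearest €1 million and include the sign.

+€960 million

The transfer change shifts disposable income by +€187 million, so first-round consumption changes by c·ΔTR = 0.837 × (+€187 million) = +€156.519 million.
Expenditure multiplier = 1/(1 − MPC) = 1/(1 − 0.837) = 1/0.163 ≈ 6.135.
The transfer multiplier is c × k ≈ 5.135, so ΔY = k × (c·ΔTR) = (+€156.519 million) / 0.163 ≈ +€960 million.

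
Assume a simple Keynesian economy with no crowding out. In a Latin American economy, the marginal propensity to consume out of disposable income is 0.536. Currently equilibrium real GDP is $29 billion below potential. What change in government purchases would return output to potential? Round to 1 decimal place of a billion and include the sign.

+$13.5 billion

Spending multiplier = 1/(1 − MPC) = 1/(1 − 0.536) = 1/0.464 ≈ 2.155.
Need ΔY = +$29 billion, so ΔG = ΔY/k = (+$29 billion) × 0.464 ≈ +$13.5 billion.
The government should increase government purchases by $13.5 billion.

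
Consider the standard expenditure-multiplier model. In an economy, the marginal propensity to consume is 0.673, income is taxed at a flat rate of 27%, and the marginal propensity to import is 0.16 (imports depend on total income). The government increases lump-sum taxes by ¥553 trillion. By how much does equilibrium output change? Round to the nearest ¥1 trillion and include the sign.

A lump-sum tax change of +¥553 trillion shifts disposable income by −¥553 trillion; first-round consumption changes by −c × ΔT = −0.673 × (+¥553 trillion) = −¥372.169 trillion.
Expenditure multiplier = 1/(1 − c(1−t) + m) = 1/(1 − 0.673×0.73 + 0.16) = 1/0.66871 ≈ 1.495.
The tax multiplier is −c × k ≈ −1.006, so ΔY = k × (−c·ΔT) = (−¥372.169 trillion) / 0.66871 ≈ −¥557 trillion.

−¥557 trillion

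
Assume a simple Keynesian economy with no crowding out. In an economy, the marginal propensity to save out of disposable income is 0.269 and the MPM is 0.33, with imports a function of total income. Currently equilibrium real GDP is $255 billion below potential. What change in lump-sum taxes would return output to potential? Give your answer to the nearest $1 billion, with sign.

MPC = 1 − MPS = 1 − 0.269 = 0.731.
Spending multiplier = 1/(1 − c + m) = 1/(1 − 0.731 + 0.33) = 1/0.599 ≈ 1.669.
Tax multiplier = −c·k = −0.731/0.599 ≈ −1.22. Need ΔY = +$255 billion, so ΔT = ΔY/(−c·k) = −(+$255 billion) × 0.599 / 0.731 ≈ −$209 billion.
The government should cut lump-sum taxes by $209 billion.

−$209 billion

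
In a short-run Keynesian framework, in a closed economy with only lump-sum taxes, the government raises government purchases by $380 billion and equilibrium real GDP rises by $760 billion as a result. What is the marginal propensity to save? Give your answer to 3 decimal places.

Implied spending multiplier k = ΔY/ΔG = 760/380 = 2.
Since k = 1/(1 − MPC), MPC = 1 − 1/k = 1 − ΔG/ΔY = 1 − 380/760 = 0.500.
MPS = 1 − MPC = 0.500.

0.500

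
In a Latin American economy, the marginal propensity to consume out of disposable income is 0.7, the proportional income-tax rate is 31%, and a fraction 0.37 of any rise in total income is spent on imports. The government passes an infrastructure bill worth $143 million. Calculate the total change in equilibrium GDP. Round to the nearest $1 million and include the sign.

Expenditure multiplier = 1/(1 − c(1−t) + m) = 1/(1 − 0.7×0.69 + 0.37) = 1/0.887 ≈ 1.127.
ΔY = k × ΔG = (+$143 million) / 0.887 ≈ +$161 million.

+$161 million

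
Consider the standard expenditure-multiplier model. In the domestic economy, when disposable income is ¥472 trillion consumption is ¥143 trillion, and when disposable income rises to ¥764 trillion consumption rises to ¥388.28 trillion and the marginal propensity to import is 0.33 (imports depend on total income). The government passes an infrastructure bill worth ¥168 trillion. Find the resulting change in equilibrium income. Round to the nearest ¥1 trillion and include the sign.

MPC = ΔC/ΔYd = (388.28 − 143)/(764 − 472) = 245.28/292 = 0.84.
Government-spending multiplier = 1/(1 − c + m) = 1/(1 − 0.84 + 0.33) = 1/0.49 ≈ 2.041.
ΔY = k × ΔG = (+¥168 trillion) / 0.49 ≈ +¥343 trillion.

+¥343 trillion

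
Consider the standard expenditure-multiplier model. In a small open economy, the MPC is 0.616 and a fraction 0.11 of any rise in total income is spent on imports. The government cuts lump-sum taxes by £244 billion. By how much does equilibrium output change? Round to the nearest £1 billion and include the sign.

A lump-sum tax change of −£244 billion shifts disposable income by +£244 billion; first-round consumption changes by −c × ΔT = −0.616 × (−£244 billion) = +£150.304 billion.
Expenditure multiplier = 1/(1 − c + m) = 1/(1 − 0.616 + 0.11) = 1/0.494 ≈ 2.024.
The tax multiplier is −c × k ≈ −1.247, so ΔY = k × (−c·ΔT) = (+£150.304 billion) / 0.494 ≈ +£304 billion.

+£304 billion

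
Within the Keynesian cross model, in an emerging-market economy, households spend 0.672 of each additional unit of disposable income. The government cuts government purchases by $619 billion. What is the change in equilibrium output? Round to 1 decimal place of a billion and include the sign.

−$1,887.2 billion

Government-spending multiplier = 1/(1 − MPC) = 1/(1 − 0.672) = 1/0.328 ≈ 3.049.
ΔY = k × ΔG = (−$619 billion) / 0.328 ≈ −$1,887.2 billion.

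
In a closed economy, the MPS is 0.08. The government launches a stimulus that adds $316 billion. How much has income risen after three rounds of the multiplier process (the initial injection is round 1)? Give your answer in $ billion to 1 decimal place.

$874.2 billion

MPC = 1 − MPS = 1 − 0.08 = 0.92.
Round 1 adds ΔG = $316 billion; each later round is MPC = 0.92 times the previous.
After 3 rounds: 316 + 290.72 + 267.4624 = ΔG·(1 − c^3)/(1 − c) = 316 × (1 − 0.778688)/0.08 ≈ $874.2 billion.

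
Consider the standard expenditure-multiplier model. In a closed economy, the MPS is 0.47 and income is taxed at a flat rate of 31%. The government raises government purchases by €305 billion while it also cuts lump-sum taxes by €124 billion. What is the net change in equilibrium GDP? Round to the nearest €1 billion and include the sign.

MPC = 1 − MPS = 1 − 0.47 = 0.53.
Expenditure multiplier = 1/(1 − c(1−t)) = 1/(1 − 0.53×0.69) = 1/0.6343 ≈ 1.577.
ΔG contributes k·ΔG = (+€305 billion) / 0.6343 ≈ +€480.8 billion.
ΔT of −€124 billion changes first-round spending by −c·ΔT = +€65.72 billion, contributing k·(−c·ΔT) = (+€65.72 billion) / 0.6343 ≈ +€103.6 billion.
Net ΔY = k(ΔG − c·ΔT) = (+€370.72 billion) / 0.6343 ≈ +€584 billion.

+€584 billion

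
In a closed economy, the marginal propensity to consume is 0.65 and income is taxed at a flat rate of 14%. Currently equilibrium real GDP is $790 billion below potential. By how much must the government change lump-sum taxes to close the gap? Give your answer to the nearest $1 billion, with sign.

−$536 billion

Spending multiplier = 1/(1 − c(1−t)) = 1/(1 − 0.65×0.86) = 1/0.441 ≈ 2.268.
Tax multiplier = −c·k = −0.65/0.441 ≈ −1.474. Need ΔY = +$790 billion, so ΔT = ΔY/(−c·k) = −(+$790 billion) × 0.441 / 0.65 ≈ −$536 billion.
The government should cut lump-sum taxes by $536 billion.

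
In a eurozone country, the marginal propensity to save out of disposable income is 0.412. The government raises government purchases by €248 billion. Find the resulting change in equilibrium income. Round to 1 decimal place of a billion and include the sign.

MPC = 1 − MPS = 1 − 0.412 = 0.588.
Spending multiplier = 1/(1 − MPC) = 1/(1 − 0.588) = 1/0.412 ≈ 2.427.
ΔY = k × ΔG = (+€248 billion) / 0.412 ≈ +€601.9 billion.

+€601.9 billion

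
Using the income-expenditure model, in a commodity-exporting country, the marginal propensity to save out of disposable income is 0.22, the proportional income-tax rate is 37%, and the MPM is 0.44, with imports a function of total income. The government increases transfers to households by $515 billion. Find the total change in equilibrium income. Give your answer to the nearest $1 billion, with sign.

+$423 billion

MPC = 1 − MPS = 1 − 0.22 = 0.78.
The transfer change shifts disposable income by +$515 billion, so first-round consumption changes by c·ΔTR = 0.78 × (+$515 billion) = +$401.7 billion.
Expenditure multiplier = 1/(1 − c(1−t) + m) = 1/(1 − 0.78×0.63 + 0.44) = 1/0.9486 ≈ 1.054.
The transfer multiplier is c × k ≈ 0.822, so ΔY = k × (c·ΔTR) = (+$401.7 billion) / 0.9486 ≈ +$423 billion.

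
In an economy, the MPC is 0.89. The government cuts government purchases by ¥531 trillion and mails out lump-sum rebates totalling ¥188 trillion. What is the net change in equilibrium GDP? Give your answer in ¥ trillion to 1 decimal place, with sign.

Expenditure multiplier = 1/(1 − MPC) = 1/(1 − 0.89) = 1/0.11 ≈ 9.091.
ΔG contributes k·ΔG = (−¥531 trillion) / 0.11 ≈ −¥4,827.3 trillion.
ΔT of −¥188 trillion changes first-round spending by −c·ΔT = +¥167.32 trillion, contributing k·(−c·ΔT) = (+¥167.32 trillion) / 0.11 ≈ +¥1,521.1 trillion.
Net ΔY = k(ΔG − c·ΔT) = (−¥363.68 trillion) / 0.11 ≈ −¥3,306.2 trillion.

−¥3,306.2 trillion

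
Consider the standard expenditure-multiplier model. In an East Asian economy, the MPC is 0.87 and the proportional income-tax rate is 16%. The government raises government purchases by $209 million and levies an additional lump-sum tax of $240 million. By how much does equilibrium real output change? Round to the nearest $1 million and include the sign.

Expenditure multiplier = 1/(1 − c(1−t)) = 1/(1 − 0.87×0.84) = 1/0.2692 ≈ 3.715.
ΔG contributes k·ΔG = (+$209 million) / 0.2692 ≈ +$776.4 million.
ΔT of +$240 million changes first-round spending by −c·ΔT = −$208.8 million, contributing k·(−c·ΔT) = (−$208.8 million) / 0.2692 ≈ −$775.6 million.
Net ΔY = k(ΔG − c·ΔT) = (+$0.2 million) / 0.2692 ≈ +$1 million.

+$1 million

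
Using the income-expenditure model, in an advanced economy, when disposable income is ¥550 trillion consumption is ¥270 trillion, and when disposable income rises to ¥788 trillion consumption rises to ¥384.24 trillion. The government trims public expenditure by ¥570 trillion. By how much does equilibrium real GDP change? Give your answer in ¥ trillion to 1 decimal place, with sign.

MPC = ΔC/ΔYd = (384.24 − 270)/(788 − 550) = 114.24/238 = 0.48.
Spending multiplier = 1/(1 − MPC) = 1/(1 − 0.48) = 1/0.52 ≈ 1.923.
ΔY = k × ΔG = (−¥570 trillion) / 0.52 ≈ −¥1,096.2 trillion.

−¥1,096.2 trillion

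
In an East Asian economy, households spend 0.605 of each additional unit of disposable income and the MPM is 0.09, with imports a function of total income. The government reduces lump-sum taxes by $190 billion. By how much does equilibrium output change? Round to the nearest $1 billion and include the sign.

A lump-sum tax change of −$190 billion shifts disposable income by +$190 billion; first-round consumption changes by −c × ΔT = −0.605 × (−$190 billion) = +$114.95 billion.
Expenditure multiplier = 1/(1 − c + m) = 1/(1 − 0.605 + 0.09) = 1/0.485 ≈ 2.062.
The tax multiplier is −c × k ≈ −1.247, so ΔY = k × (−c·ΔT) = (+$114.95 billion) / 0.485 ≈ +$237 billion.

+$237 billion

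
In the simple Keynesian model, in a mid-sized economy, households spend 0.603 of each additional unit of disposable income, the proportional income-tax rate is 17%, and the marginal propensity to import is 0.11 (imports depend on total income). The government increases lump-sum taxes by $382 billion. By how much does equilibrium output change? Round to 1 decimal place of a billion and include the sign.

A lump-sum tax change of +$382 billion shifts disposable income by −$382 billion; first-round consumption changes by −c × ΔT = −0.603 × (+$382 billion) = −$230.346 billion.
Expenditure multiplier = 1/(1 − c(1−t) + m) = 1/(1 − 0.603×0.83 + 0.11) = 1/0.60951 ≈ 1.641.
The tax multiplier is −c × k ≈ −0.989, so ΔY = k × (−c·ΔT) = (−$230.346 billion) / 0.60951 ≈ −$377.9 billion.

−$377.9 billion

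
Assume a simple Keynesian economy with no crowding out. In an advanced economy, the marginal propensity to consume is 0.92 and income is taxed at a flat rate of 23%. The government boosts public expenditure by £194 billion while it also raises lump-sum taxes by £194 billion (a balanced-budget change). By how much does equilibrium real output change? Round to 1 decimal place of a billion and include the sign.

+£53.2 billion

Expenditure multiplier = 1/(1 − c(1−t)) = 1/(1 − 0.92×0.77) = 1/0.2916 ≈ 3.429.
ΔG contributes k·ΔG = (+£194 billion) / 0.2916 ≈ +£665.3 billion.
ΔT of +£194 billion changes first-round spending by −c·ΔT = −£178.48 billion, contributing k·(−c·ΔT) = (−£178.48 billion) / 0.2916 ≈ −£612.1 billion.
Net ΔY = k(ΔG − c·ΔT) = (+£15.52 billion) / 0.2916 ≈ +£53.2 billion.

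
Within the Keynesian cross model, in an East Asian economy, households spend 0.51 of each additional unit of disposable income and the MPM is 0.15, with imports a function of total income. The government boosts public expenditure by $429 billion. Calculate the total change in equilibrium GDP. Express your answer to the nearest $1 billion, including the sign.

Expenditure multiplier = 1/(1 − c + m) = 1/(1 − 0.51 + 0.15) = 1/0.64 ≈ 1.563.
ΔY = k × ΔG = (+$429 billion) / 0.64 ≈ +$670 billion.

+$670 billion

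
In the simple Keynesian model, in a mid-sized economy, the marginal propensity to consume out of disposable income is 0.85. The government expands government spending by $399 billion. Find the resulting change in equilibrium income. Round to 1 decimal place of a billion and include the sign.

Government-spending multiplier = 1/(1 − MPC) = 1/(1 − 0.85) = 1/0.15 ≈ 6.667.
ΔY = k × ΔG = (+$399 billion) / 0.15 = +$2,660 billion.

+$2,660.0 billion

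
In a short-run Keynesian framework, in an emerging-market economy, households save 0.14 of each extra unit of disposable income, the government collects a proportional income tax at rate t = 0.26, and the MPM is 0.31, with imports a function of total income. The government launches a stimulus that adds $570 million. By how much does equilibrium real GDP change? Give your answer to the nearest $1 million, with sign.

+$846 million

MPC = 1 − MPS = 1 − 0.14 = 0.86.
Spending multiplier = 1/(1 − c(1−t) + m) = 1/(1 − 0.86×0.74 + 0.31) = 1/0.6736 ≈ 1.485.
ΔY = k × ΔG = (+$570 million) / 0.6736 ≈ +$846 million.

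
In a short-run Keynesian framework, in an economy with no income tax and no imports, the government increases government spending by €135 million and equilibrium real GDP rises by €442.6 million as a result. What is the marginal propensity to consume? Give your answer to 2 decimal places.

Implied spending multiplier k = ΔY/ΔG = 442.6/135 ≈ 3.2785.
Since k = 1/(1 − MPC), MPC = 1 − 1/k = 1 − ΔG/ΔY = 1 − 135/442.6 ≈ 0.69.

0.69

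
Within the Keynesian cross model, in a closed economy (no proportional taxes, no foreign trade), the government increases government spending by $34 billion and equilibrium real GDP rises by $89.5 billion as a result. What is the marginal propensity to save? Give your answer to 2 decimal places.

0.38

Implied spending multiplier k = ΔY/ΔG = 89.5/34 ≈ 2.6324.
Since k = 1/(1 − MPC), MPC = 1 − 1/k = 1 − ΔG/ΔY = 1 − 34/89.5 ≈ 0.62.
MPS = 1 − MPC = 0.38.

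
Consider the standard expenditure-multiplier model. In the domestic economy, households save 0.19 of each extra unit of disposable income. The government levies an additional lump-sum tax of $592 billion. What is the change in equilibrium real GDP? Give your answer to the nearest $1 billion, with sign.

−$2,524 billion

MPC = 1 − MPS = 1 − 0.19 = 0.81.
A lump-sum tax change of +$592 billion shifts disposable income by −$592 billion; first-round consumption changes by −c × ΔT = −0.81 × (+$592 billion) = −$479.52 billion.
Expenditure multiplier = 1/(1 − MPC) = 1/(1 − 0.81) = 1/0.19 ≈ 5.263.
The tax multiplier is −c × k ≈ −4.263, so ΔY = k × (−c·ΔT) = (−$479.52 billion) / 0.19 ≈ −$2,524 billion.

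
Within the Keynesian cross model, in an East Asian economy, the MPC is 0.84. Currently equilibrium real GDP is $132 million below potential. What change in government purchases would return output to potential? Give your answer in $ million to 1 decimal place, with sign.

Spending multiplier = 1/(1 − MPC) = 1/(1 − 0.84) = 1/0.16 = 6.25.
Need ΔY = +$132 million, so ΔG = ΔY/k = (+$132 million) × 0.16 ≈ +$21.1 million.
The government should increase government purchases by $21.1 million.

+$21.1 million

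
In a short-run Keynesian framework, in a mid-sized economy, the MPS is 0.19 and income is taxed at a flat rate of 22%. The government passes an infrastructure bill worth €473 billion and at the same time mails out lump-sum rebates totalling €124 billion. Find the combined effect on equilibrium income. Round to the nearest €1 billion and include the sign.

+€1,557 billion

MPC = 1 − MPS = 1 − 0.19 = 0.81.
Expenditure multiplier = 1/(1 − c(1−t)) = 1/(1 − 0.81×0.78) = 1/0.3682 ≈ 2.716.
ΔG contributes k·ΔG = (+€473 billion) / 0.3682 ≈ +€1,284.6 billion.
ΔT of −€124 billion changes first-round spending by −c·ΔT = +€100.44 billion, contributing k·(−c·ΔT) = (+€100.44 billion) / 0.3682 ≈ +€272.8 billion.
Net ΔY = k(ΔG − c·ΔT) = (+€573.44 billion) / 0.3682 ≈ +€1,557 billion.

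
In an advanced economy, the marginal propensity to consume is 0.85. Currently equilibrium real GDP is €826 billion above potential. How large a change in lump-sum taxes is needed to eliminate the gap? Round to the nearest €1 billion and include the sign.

Spending multiplier = 1/(1 − MPC) = 1/(1 − 0.85) = 1/0.15 ≈ 6.667.
Tax multiplier = −c·k = −0.85/0.15 ≈ −5.667. Need ΔY = −€826 billion, so ΔT = ΔY/(−c·k) = −(−€826 billion) × 0.15 / 0.85 ≈ +€146 billion.
The government should raise lump-sum taxes by €146 billion.

+€146 billion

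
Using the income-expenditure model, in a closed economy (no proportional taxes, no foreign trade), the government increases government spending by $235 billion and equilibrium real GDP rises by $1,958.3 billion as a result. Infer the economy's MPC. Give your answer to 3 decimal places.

0.880

Implied spending multiplier k = ΔY/ΔG = 1,958.3/235 ≈ 8.3332.
Since k = 1/(1 − MPC), MPC = 1 − 1/k = 1 − ΔG/ΔY = 1 − 235/1,958.3 ≈ 0.880.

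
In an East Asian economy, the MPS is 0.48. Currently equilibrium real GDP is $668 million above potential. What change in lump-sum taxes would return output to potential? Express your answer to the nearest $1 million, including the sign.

+$617 million

MPC = 1 − MPS = 1 − 0.48 = 0.52.
Spending multiplier = 1/(1 − MPC) = 1/(1 − 0.52) = 1/0.48 ≈ 2.083.
Tax multiplier = −c·k = −0.52/0.48 ≈ −1.083. Need ΔY = −$668 million, so ΔT = ΔY/(−c·k) = −(−$668 million) × 0.48 / 0.52 ≈ +$617 million.
The government should raise lump-sum taxes by $617 million.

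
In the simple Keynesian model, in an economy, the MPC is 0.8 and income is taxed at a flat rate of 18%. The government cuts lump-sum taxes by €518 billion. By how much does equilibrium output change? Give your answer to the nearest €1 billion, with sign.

A lump-sum tax change of −€518 billion shifts disposable income by +€518 billion; first-round consumption changes by −c × ΔT = −0.8 × (−€518 billion) = +€414.4 billion.
Expenditure multiplier = 1/(1 − c(1−t)) = 1/(1 − 0.8×0.82) = 1/0.344 ≈ 2.907.
The tax multiplier is −c × k ≈ −2.326, so ΔY = k × (−c·ΔT) = (+€414.4 billion) / 0.344 ≈ +€1,205 billion.

+€1,205 billion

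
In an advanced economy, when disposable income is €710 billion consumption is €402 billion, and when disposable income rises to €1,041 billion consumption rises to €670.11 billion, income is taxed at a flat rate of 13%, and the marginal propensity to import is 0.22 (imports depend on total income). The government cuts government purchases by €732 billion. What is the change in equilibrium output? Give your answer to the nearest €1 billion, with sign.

−€1,421 billion

MPC = ΔC/ΔYd = (670.11 − 402)/(1,041 − 710) = 268.11/331 = 0.81.
Expenditure multiplier = 1/(1 − c(1−t) + m) = 1/(1 − 0.81×0.87 + 0.22) = 1/0.5153 ≈ 1.941.
ΔY = k × ΔG = (−€732 billion) / 0.5153 ≈ −€1,421 billion.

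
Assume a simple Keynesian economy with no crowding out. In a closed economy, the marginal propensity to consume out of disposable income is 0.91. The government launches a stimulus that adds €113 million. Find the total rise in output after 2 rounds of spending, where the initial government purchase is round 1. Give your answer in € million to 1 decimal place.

Round 1 adds ΔG = €113 million; each later round is MPC = 0.91 times the previous.
After 2 rounds: 113 + 102.83 = ΔG·(1 − c^2)/(1 − c) = 113 × (1 − 0.8281)/0.09 ≈ €215.8 million.

€215.8 million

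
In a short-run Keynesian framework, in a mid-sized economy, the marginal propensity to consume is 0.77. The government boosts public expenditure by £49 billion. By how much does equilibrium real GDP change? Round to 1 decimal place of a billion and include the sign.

Spending multiplier = 1/(1 − MPC) = 1/(1 − 0.77) = 1/0.23 ≈ 4.348.
ΔY = k × ΔG = (+£49 billion) / 0.23 ≈ +£213 billion.

+£213.0 billion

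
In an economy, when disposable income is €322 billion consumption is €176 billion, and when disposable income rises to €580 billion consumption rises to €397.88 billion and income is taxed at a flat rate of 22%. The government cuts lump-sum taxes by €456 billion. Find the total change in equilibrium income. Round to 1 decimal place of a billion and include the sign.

MPC = ΔC/ΔYd = (397.88 − 176)/(580 − 322) = 221.88/258 = 0.86.
A lump-sum tax change of −€456 billion shifts disposable income by +€456 billion; first-round consumption changes by −c × ΔT = −0.86 × (−€456 billion) = +€392.16 billion.
Expenditure multiplier = 1/(1 − c(1−t)) = 1/(1 − 0.86×0.78) = 1/0.3292 ≈ 3.038.
The tax multiplier is −c × k ≈ −2.612, so ΔY = k × (−c·ΔT) = (+€392.16 billion) / 0.3292 ≈ +€1,191.3 billion.

+€1,191.3 billion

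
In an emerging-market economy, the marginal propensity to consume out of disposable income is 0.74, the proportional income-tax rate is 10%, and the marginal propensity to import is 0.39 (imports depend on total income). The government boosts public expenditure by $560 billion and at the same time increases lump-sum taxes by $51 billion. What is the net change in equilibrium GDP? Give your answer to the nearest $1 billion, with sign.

Expenditure multiplier = 1/(1 − c(1−t) + m) = 1/(1 − 0.74×0.9 + 0.39) = 1/0.724 ≈ 1.381.
ΔG contributes k·ΔG = (+$560 billion) / 0.724 ≈ +$773.5 billion.
ΔT of +$51 billion changes first-round spending by −c·ΔT = −$37.74 billion, contributing k·(−c·ΔT) = (−$37.74 billion) / 0.724 ≈ −$52.1 billion.
Net ΔY = k(ΔG − c·ΔT) = (+$522.26 billion) / 0.724 ≈ +$721 billion.

+$721 billion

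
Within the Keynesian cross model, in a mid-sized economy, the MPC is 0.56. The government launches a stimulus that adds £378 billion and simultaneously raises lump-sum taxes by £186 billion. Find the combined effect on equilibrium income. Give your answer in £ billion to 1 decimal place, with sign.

+£622.4 billion

Expenditure multiplier = 1/(1 − MPC) = 1/(1 − 0.56) = 1/0.44 ≈ 2.273.
ΔG contributes k·ΔG = (+£378 billion) / 0.44 ≈ +£859.1 billion.
ΔT of +£186 billion changes first-round spending by −c·ΔT = −£104.16 billion, contributing k·(−c·ΔT) = (−£104.16 billion) / 0.44 ≈ −£236.7 billion.
Net ΔY = k(ΔG − c·ΔT) = (+£273.84 billion) / 0.44 ≈ +£622.4 billion.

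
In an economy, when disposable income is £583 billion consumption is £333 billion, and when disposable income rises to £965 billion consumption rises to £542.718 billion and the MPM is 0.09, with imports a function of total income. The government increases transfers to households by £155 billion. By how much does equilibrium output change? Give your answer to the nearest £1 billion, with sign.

MPC = ΔC/ΔYd = (542.718 − 333)/(965 − 583) = 209.718/382 = 0.549.
The transfer change shifts disposable income by +£155 billion, so first-round consumption changes by c·ΔTR = 0.549 × (+£155 billion) = +£85.095 billion.
Expenditure multiplier = 1/(1 − c + m) = 1/(1 − 0.549 + 0.09) = 1/0.541 ≈ 1.848.
The transfer multiplier is c × k ≈ 1.015, so ΔY = k × (c·ΔTR) = (+£85.095 billion) / 0.541 ≈ +£157 billion.

+£157 billion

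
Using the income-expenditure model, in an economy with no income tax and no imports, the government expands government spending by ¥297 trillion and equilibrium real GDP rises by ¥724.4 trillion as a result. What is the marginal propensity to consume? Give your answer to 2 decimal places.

0.59

Implied spending multiplier k = ΔY/ΔG = 724.4/297 ≈ 2.4391.
Since k = 1/(1 − MPC), MPC = 1 − 1/k = 1 − ΔG/ΔY = 1 − 297/724.4 ≈ 0.59.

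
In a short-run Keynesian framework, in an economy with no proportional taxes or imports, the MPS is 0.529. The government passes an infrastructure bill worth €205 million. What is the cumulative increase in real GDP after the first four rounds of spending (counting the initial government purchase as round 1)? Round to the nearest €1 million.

€368 million

MPC = 1 − MPS = 1 − 0.529 = 0.471.
Round 1 adds ΔG = €205 million; each later round is MPC = 0.471 times the previous.
After 4 rounds: 205 + 96.555 + 45.477405 + 21.419857755 = ΔG·(1 − c^4)/(1 − c) = 205 × (1 − 0.049213429281)/0.529 ≈ €368 million.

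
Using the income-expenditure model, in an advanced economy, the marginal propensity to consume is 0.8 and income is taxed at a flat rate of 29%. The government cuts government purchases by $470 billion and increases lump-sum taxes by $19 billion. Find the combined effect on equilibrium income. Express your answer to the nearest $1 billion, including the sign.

−$1,123 billion

Expenditure multiplier = 1/(1 − c(1−t)) = 1/(1 − 0.8×0.71) = 1/0.432 ≈ 2.315.
ΔG contributes k·ΔG = (−$470 billion) / 0.432 ≈ −$1,088 billion.
ΔT of +$19 billion changes first-round spending by −c·ΔT = −$15.2 billion, contributing k·(−c·ΔT) = (−$15.2 billion) / 0.432 ≈ −$35.2 billion.
Net ΔY = k(ΔG − c·ΔT) = (−$485.2 billion) / 0.432 ≈ −$1,123 billion.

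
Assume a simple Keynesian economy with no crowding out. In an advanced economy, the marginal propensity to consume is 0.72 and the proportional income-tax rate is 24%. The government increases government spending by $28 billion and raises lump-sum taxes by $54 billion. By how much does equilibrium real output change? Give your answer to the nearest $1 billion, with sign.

Expenditure multiplier = 1/(1 − c(1−t)) = 1/(1 − 0.72×0.76) = 1/0.4528 ≈ 2.208.
ΔG contributes k·ΔG = (+$28 billion) / 0.4528 ≈ +$61.8 billion.
ΔT of +$54 billion changes first-round spending by −c·ΔT = −$38.88 billion, contributing k·(−c·ΔT) = (−$38.88 billion) / 0.4528 ≈ −$85.9 billion.
Net ΔY = k(ΔG − c·ΔT) = (−$10.88 billion) / 0.4528 ≈ −$24 billion.

−$24 billion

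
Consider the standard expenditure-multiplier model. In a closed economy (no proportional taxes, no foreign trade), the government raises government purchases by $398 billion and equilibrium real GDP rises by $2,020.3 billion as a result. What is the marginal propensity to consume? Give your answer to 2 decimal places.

Implied spending multiplier k = ΔY/ΔG = 2,020.3/398 ≈ 5.0761.
Since k = 1/(1 − MPC), MPC = 1 − 1/k = 1 − ΔG/ΔY = 1 − 398/2,020.3 ≈ 0.80.

0.80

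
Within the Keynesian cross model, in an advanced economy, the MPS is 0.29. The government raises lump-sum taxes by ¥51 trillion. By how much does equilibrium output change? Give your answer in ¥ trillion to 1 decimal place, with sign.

−¥124.9 trillion

MPC = 1 − MPS = 1 − 0.29 = 0.71.
A lump-sum tax change of +¥51 trillion shifts disposable income by −¥51 trillion; first-round consumption changes by −c × ΔT = −0.71 × (+¥51 trillion) = −¥36.21 trillion.
Expenditure multiplier = 1/(1 − MPC) = 1/(1 − 0.71) = 1/0.29 ≈ 3.448.
The tax multiplier is −c × k ≈ −2.448, so ΔY = k × (−c·ΔT) = (−¥36.21 trillion) / 0.29 ≈ −¥124.9 trillion.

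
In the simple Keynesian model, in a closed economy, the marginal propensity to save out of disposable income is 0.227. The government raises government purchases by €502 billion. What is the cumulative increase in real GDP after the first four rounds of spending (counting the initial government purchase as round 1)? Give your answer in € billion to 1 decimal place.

€1,421.9 billion

MPC = 1 − MPS = 1 − 0.227 = 0.773.
Round 1 adds ΔG = €502 billion; each later round is MPC = 0.773 times the previous.
After 4 rounds: 502 + 388.046 + 299.959558 + 231.868738334 = ΔG·(1 − c^4)/(1 − c) = 502 × (1 − 0.357040905841)/0.227 ≈ €1,421.9 billion.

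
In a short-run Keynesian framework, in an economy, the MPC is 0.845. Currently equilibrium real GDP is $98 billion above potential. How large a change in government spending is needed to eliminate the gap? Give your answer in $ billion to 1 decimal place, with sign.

−$15.2 billion

Spending multiplier = 1/(1 − MPC) = 1/(1 − 0.845) = 1/0.155 ≈ 6.452.
Need ΔY = −$98 billion, so ΔG = ΔY/k = (−$98 billion) × 0.155 ≈ −$15.2 billion.
The government should cut government spending by $15.2 billion.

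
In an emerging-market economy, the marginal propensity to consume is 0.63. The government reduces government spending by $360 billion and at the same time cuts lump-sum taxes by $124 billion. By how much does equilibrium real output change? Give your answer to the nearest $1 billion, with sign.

−$762 billion

Expenditure multiplier = 1/(1 − MPC) = 1/(1 − 0.63) = 1/0.37 ≈ 2.703.
ΔG contributes k·ΔG = (−$360 billion) / 0.37 ≈ −$973 billion.
ΔT of −$124 billion changes first-round spending by −c·ΔT = +$78.12 billion, contributing k·(−c·ΔT) = (+$78.12 billion) / 0.37 ≈ +$211.1 billion.
Net ΔY = k(ΔG − c·ΔT) = (−$281.88 billion) / 0.37 ≈ −$762 billion.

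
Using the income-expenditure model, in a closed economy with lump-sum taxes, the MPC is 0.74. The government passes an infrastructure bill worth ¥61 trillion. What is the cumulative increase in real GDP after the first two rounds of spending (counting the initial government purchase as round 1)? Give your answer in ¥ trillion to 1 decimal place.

¥106.1 trillion

Round 1 adds ΔG = ¥61 trillion; each later round is MPC = 0.74 times the previous.
After 2 rounds: 61 + 45.14 = ΔG·(1 − c^2)/(1 − c) = 61 × (1 − 0.5476)/0.26 ≈ ¥106.1 trillion.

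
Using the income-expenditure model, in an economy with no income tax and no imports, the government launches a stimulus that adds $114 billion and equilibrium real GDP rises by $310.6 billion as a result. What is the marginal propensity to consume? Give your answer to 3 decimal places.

Implied spending multiplier k = ΔY/ΔG = 310.6/114 ≈ 2.7246.
Since k = 1/(1 − MPC), MPC = 1 − 1/k = 1 − ΔG/ΔY = 1 − 114/310.6 ≈ 0.633.

0.633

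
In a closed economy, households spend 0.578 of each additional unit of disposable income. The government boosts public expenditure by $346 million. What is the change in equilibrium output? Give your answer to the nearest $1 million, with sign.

+$820 million

Expenditure multiplier = 1/(1 − MPC) = 1/(1 − 0.578) = 1/0.422 ≈ 2.37.
ΔY = k × ΔG = (+$346 million) / 0.422 ≈ +$820 million.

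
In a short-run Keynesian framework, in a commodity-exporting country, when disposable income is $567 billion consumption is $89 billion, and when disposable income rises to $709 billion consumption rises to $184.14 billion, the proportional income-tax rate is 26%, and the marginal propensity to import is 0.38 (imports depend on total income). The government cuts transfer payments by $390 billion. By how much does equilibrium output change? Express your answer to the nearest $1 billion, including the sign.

−$296 billion

MPC = ΔC/ΔYd = (184.14 − 89)/(709 − 567) = 95.14/142 = 0.67.
The transfer change shifts disposable income by −$390 billion, so first-round consumption changes by c·ΔTR = 0.67 × (−$390 billion) = −$261.3 billion.
Expenditure multiplier = 1/(1 − c(1−t) + m) = 1/(1 − 0.67×0.74 + 0.38) = 1/0.8842 ≈ 1.131.
The transfer multiplier is c × k ≈ 0.758, so ΔY = k × (c·ΔTR) = (−$261.3 billion) / 0.8842 ≈ −$296 billion.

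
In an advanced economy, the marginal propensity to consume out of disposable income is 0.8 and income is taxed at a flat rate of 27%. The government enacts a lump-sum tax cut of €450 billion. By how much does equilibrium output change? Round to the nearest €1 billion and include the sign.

A lump-sum tax change of −€450 billion shifts disposable income by +€450 billion; first-round consumption changes by −c × ΔT = −0.8 × (−€450 billion) = +€360 billion.
Expenditure multiplier = 1/(1 − c(1−t)) = 1/(1 − 0.8×0.73) = 1/0.416 ≈ 2.404.
The tax multiplier is −c × k ≈ −1.923, so ΔY = k × (−c·ΔT) = (+€360 billion) / 0.416 ≈ +€865 billion.

+€865 billion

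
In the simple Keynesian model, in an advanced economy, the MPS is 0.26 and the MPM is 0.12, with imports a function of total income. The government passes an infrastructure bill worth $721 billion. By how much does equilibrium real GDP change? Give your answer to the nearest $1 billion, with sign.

MPC = 1 − MPS = 1 − 0.26 = 0.74.
Government-spending multiplier = 1/(1 − c + m) = 1/(1 − 0.74 + 0.12) = 1/0.38 ≈ 2.632.
ΔY = k × ΔG = (+$721 billion) / 0.38 ≈ +$1,897 billion.

+$1,897 billion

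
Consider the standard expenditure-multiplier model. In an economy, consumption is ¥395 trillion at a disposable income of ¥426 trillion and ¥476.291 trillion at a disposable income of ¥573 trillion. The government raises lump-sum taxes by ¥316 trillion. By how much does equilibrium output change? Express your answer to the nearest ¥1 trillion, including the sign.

MPC = ΔC/ΔYd = (476.291 − 395)/(573 − 426) = 81.291/147 = 0.553.
A lump-sum tax change of +¥316 trillion shifts disposable income by −¥316 trillion; first-round consumption changes by −c × ΔT = −0.553 × (+¥316 trillion) = −¥174.748 trillion.
Expenditure multiplier = 1/(1 − MPC) = 1/(1 − 0.553) = 1/0.447 ≈ 2.237.
The tax multiplier is −c × k ≈ −1.237, so ΔY = k × (−c·ΔT) = (−¥174.748 trillion) / 0.447 ≈ −¥391 trillion.

−¥391 trillion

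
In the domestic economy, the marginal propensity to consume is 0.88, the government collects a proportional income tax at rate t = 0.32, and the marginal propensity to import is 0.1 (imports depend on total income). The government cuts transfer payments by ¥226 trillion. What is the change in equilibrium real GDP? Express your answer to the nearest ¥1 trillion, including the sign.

−¥396 trillion

The transfer change shifts disposable income by −¥226 trillion, so first-round consumption changes by c·ΔTR = 0.88 × (−¥226 trillion) = −¥198.88 trillion.
Expenditure multiplier = 1/(1 − c(1−t) + m) = 1/(1 − 0.88×0.68 + 0.1) = 1/0.5016 ≈ 1.994.
The transfer multiplier is c × k ≈ 1.754, so ΔY = k × (c·ΔTR) = (−¥198.88 trillion) / 0.5016 ≈ −¥396 trillion.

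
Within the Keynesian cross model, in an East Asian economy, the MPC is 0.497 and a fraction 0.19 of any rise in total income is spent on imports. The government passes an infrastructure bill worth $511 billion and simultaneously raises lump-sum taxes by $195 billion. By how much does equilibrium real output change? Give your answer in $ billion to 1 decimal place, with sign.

+$597.5 billion

Expenditure multiplier = 1/(1 − c + m) = 1/(1 − 0.497 + 0.19) = 1/0.693 ≈ 1.443.
ΔG contributes k·ΔG = (+$511 billion) / 0.693 ≈ +$737.4 billion.
ΔT of +$195 billion changes first-round spending by −c·ΔT = −$96.915 billion, contributing k·(−c·ΔT) = (−$96.915 billion) / 0.693 ≈ −$139.8 billion.
Net ΔY = k(ΔG − c·ΔT) = (+$414.085 billion) / 0.693 ≈ +$597.5 billion.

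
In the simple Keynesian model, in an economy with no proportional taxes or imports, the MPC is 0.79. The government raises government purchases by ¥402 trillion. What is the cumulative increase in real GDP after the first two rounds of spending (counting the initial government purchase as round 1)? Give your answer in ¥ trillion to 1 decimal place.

¥719.6 trillion

Round 1 adds ΔG = ¥402 trillion; each later round is MPC = 0.79 times the previous.
After 2 rounds: 402 + 317.58 = ΔG·(1 − c^2)/(1 − c) = 402 × (1 − 0.6241)/0.21 ≈ ¥719.6 trillion.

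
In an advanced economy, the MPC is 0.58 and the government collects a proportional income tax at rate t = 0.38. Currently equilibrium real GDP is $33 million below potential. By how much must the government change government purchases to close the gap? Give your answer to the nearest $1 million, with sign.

+$21 million

Spending multiplier = 1/(1 − c(1−t)) = 1/(1 − 0.58×0.62) = 1/0.6404 ≈ 1.562.
Need ΔY = +$33 million, so ΔG = ΔY/k = (+$33 million) × 0.6404 ≈ +$21 million.
The government should increase government purchases by $21 million.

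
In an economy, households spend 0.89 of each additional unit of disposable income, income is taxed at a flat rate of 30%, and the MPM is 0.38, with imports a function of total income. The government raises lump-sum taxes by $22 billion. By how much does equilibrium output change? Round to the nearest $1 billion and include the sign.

−$26 billion

A lump-sum tax change of +$22 billion shifts disposable income by −$22 billion; first-round consumption changes by −c × ΔT = −0.89 × (+$22 billion) = −$19.58 billion.
Expenditure multiplier = 1/(1 − c(1−t) + m) = 1/(1 − 0.89×0.7 + 0.38) = 1/0.757 ≈ 1.321.
The tax multiplier is −c × k ≈ −1.176, so ΔY = k × (−c·ΔT) = (−$19.58 billion) / 0.757 ≈ −$26 billion.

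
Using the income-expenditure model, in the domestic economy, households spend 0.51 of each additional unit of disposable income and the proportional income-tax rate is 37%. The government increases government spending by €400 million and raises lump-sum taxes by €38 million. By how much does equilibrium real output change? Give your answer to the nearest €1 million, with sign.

+€561 million

Expenditure multiplier = 1/(1 − c(1−t)) = 1/(1 − 0.51×0.63) = 1/0.6787 ≈ 1.473.
ΔG contributes k·ΔG = (+€400 million) / 0.6787 ≈ +€589.4 million.
ΔT of +€38 million changes first-round spending by −c·ΔT = −€19.38 million, contributing k·(−c·ΔT) = (−€19.38 million) / 0.6787 ≈ −€28.6 million.
Net ΔY = k(ΔG − c·ΔT) = (+€380.62 million) / 0.6787 ≈ +€561 million.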